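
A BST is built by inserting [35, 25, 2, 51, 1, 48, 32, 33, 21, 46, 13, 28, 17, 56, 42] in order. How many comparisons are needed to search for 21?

Search path for 21: 35 -> 25 -> 2 -> 21
Found: True
Comparisons: 4


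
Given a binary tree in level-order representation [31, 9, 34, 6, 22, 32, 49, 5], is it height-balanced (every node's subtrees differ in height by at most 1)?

Tree (level-order array): [31, 9, 34, 6, 22, 32, 49, 5]
Definition: a tree is height-balanced if, at every node, |h(left) - h(right)| <= 1 (empty subtree has height -1).
Bottom-up per-node check:
  node 5: h_left=-1, h_right=-1, diff=0 [OK], height=0
  node 6: h_left=0, h_right=-1, diff=1 [OK], height=1
  node 22: h_left=-1, h_right=-1, diff=0 [OK], height=0
  node 9: h_left=1, h_right=0, diff=1 [OK], height=2
  node 32: h_left=-1, h_right=-1, diff=0 [OK], height=0
  node 49: h_left=-1, h_right=-1, diff=0 [OK], height=0
  node 34: h_left=0, h_right=0, diff=0 [OK], height=1
  node 31: h_left=2, h_right=1, diff=1 [OK], height=3
All nodes satisfy the balance condition.
Result: Balanced


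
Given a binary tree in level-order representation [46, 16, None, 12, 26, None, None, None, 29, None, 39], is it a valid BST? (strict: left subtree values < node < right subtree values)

Level-order array: [46, 16, None, 12, 26, None, None, None, 29, None, 39]
Validate using subtree bounds (lo, hi): at each node, require lo < value < hi,
then recurse left with hi=value and right with lo=value.
Preorder trace (stopping at first violation):
  at node 46 with bounds (-inf, +inf): OK
  at node 16 with bounds (-inf, 46): OK
  at node 12 with bounds (-inf, 16): OK
  at node 26 with bounds (16, 46): OK
  at node 29 with bounds (26, 46): OK
  at node 39 with bounds (29, 46): OK
No violation found at any node.
Result: Valid BST


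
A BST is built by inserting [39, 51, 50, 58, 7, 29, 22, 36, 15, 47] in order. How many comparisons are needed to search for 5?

Search path for 5: 39 -> 7
Found: False
Comparisons: 2


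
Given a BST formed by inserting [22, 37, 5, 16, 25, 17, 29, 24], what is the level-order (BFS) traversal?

Tree insertion order: [22, 37, 5, 16, 25, 17, 29, 24]
Tree (level-order array): [22, 5, 37, None, 16, 25, None, None, 17, 24, 29]
BFS from the root, enqueuing left then right child of each popped node:
  queue [22] -> pop 22, enqueue [5, 37], visited so far: [22]
  queue [5, 37] -> pop 5, enqueue [16], visited so far: [22, 5]
  queue [37, 16] -> pop 37, enqueue [25], visited so far: [22, 5, 37]
  queue [16, 25] -> pop 16, enqueue [17], visited so far: [22, 5, 37, 16]
  queue [25, 17] -> pop 25, enqueue [24, 29], visited so far: [22, 5, 37, 16, 25]
  queue [17, 24, 29] -> pop 17, enqueue [none], visited so far: [22, 5, 37, 16, 25, 17]
  queue [24, 29] -> pop 24, enqueue [none], visited so far: [22, 5, 37, 16, 25, 17, 24]
  queue [29] -> pop 29, enqueue [none], visited so far: [22, 5, 37, 16, 25, 17, 24, 29]
Result: [22, 5, 37, 16, 25, 17, 24, 29]


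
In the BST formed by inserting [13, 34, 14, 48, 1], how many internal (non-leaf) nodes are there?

Tree built from: [13, 34, 14, 48, 1]
Tree (level-order array): [13, 1, 34, None, None, 14, 48]
Rule: An internal node has at least one child.
Per-node child counts:
  node 13: 2 child(ren)
  node 1: 0 child(ren)
  node 34: 2 child(ren)
  node 14: 0 child(ren)
  node 48: 0 child(ren)
Matching nodes: [13, 34]
Count of internal (non-leaf) nodes: 2


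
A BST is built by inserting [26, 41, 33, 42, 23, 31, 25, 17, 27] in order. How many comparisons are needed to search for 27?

Search path for 27: 26 -> 41 -> 33 -> 31 -> 27
Found: True
Comparisons: 5


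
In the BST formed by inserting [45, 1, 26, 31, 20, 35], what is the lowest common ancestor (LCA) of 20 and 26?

Tree insertion order: [45, 1, 26, 31, 20, 35]
Tree (level-order array): [45, 1, None, None, 26, 20, 31, None, None, None, 35]
In a BST, the LCA of p=20, q=26 is the first node v on the
root-to-leaf path with p <= v <= q (go left if both < v, right if both > v).
Walk from root:
  at 45: both 20 and 26 < 45, go left
  at 1: both 20 and 26 > 1, go right
  at 26: 20 <= 26 <= 26, this is the LCA
LCA = 26


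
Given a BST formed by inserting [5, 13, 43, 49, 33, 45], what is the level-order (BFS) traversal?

Tree insertion order: [5, 13, 43, 49, 33, 45]
Tree (level-order array): [5, None, 13, None, 43, 33, 49, None, None, 45]
BFS from the root, enqueuing left then right child of each popped node:
  queue [5] -> pop 5, enqueue [13], visited so far: [5]
  queue [13] -> pop 13, enqueue [43], visited so far: [5, 13]
  queue [43] -> pop 43, enqueue [33, 49], visited so far: [5, 13, 43]
  queue [33, 49] -> pop 33, enqueue [none], visited so far: [5, 13, 43, 33]
  queue [49] -> pop 49, enqueue [45], visited so far: [5, 13, 43, 33, 49]
  queue [45] -> pop 45, enqueue [none], visited so far: [5, 13, 43, 33, 49, 45]
Result: [5, 13, 43, 33, 49, 45]


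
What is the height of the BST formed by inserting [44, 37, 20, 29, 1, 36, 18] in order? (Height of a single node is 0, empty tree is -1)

Insertion order: [44, 37, 20, 29, 1, 36, 18]
Tree (level-order array): [44, 37, None, 20, None, 1, 29, None, 18, None, 36]
Compute height bottom-up (empty subtree = -1):
  height(18) = 1 + max(-1, -1) = 0
  height(1) = 1 + max(-1, 0) = 1
  height(36) = 1 + max(-1, -1) = 0
  height(29) = 1 + max(-1, 0) = 1
  height(20) = 1 + max(1, 1) = 2
  height(37) = 1 + max(2, -1) = 3
  height(44) = 1 + max(3, -1) = 4
Height = 4


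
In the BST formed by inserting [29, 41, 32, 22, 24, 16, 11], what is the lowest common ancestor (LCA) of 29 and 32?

Tree insertion order: [29, 41, 32, 22, 24, 16, 11]
Tree (level-order array): [29, 22, 41, 16, 24, 32, None, 11]
In a BST, the LCA of p=29, q=32 is the first node v on the
root-to-leaf path with p <= v <= q (go left if both < v, right if both > v).
Walk from root:
  at 29: 29 <= 29 <= 32, this is the LCA
LCA = 29


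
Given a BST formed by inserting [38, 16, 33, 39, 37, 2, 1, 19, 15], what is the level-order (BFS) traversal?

Tree insertion order: [38, 16, 33, 39, 37, 2, 1, 19, 15]
Tree (level-order array): [38, 16, 39, 2, 33, None, None, 1, 15, 19, 37]
BFS from the root, enqueuing left then right child of each popped node:
  queue [38] -> pop 38, enqueue [16, 39], visited so far: [38]
  queue [16, 39] -> pop 16, enqueue [2, 33], visited so far: [38, 16]
  queue [39, 2, 33] -> pop 39, enqueue [none], visited so far: [38, 16, 39]
  queue [2, 33] -> pop 2, enqueue [1, 15], visited so far: [38, 16, 39, 2]
  queue [33, 1, 15] -> pop 33, enqueue [19, 37], visited so far: [38, 16, 39, 2, 33]
  queue [1, 15, 19, 37] -> pop 1, enqueue [none], visited so far: [38, 16, 39, 2, 33, 1]
  queue [15, 19, 37] -> pop 15, enqueue [none], visited so far: [38, 16, 39, 2, 33, 1, 15]
  queue [19, 37] -> pop 19, enqueue [none], visited so far: [38, 16, 39, 2, 33, 1, 15, 19]
  queue [37] -> pop 37, enqueue [none], visited so far: [38, 16, 39, 2, 33, 1, 15, 19, 37]
Result: [38, 16, 39, 2, 33, 1, 15, 19, 37]


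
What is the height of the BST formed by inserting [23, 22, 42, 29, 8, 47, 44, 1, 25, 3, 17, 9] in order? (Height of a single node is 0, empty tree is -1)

Insertion order: [23, 22, 42, 29, 8, 47, 44, 1, 25, 3, 17, 9]
Tree (level-order array): [23, 22, 42, 8, None, 29, 47, 1, 17, 25, None, 44, None, None, 3, 9]
Compute height bottom-up (empty subtree = -1):
  height(3) = 1 + max(-1, -1) = 0
  height(1) = 1 + max(-1, 0) = 1
  height(9) = 1 + max(-1, -1) = 0
  height(17) = 1 + max(0, -1) = 1
  height(8) = 1 + max(1, 1) = 2
  height(22) = 1 + max(2, -1) = 3
  height(25) = 1 + max(-1, -1) = 0
  height(29) = 1 + max(0, -1) = 1
  height(44) = 1 + max(-1, -1) = 0
  height(47) = 1 + max(0, -1) = 1
  height(42) = 1 + max(1, 1) = 2
  height(23) = 1 + max(3, 2) = 4
Height = 4


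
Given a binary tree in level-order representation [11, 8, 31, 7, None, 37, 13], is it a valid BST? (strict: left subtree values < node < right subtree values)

Level-order array: [11, 8, 31, 7, None, 37, 13]
Validate using subtree bounds (lo, hi): at each node, require lo < value < hi,
then recurse left with hi=value and right with lo=value.
Preorder trace (stopping at first violation):
  at node 11 with bounds (-inf, +inf): OK
  at node 8 with bounds (-inf, 11): OK
  at node 7 with bounds (-inf, 8): OK
  at node 31 with bounds (11, +inf): OK
  at node 37 with bounds (11, 31): VIOLATION
Node 37 violates its bound: not (11 < 37 < 31).
Result: Not a valid BST


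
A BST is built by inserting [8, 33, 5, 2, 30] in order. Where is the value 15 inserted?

Starting tree (level order): [8, 5, 33, 2, None, 30]
Insertion path: 8 -> 33 -> 30
Result: insert 15 as left child of 30
Final tree (level order): [8, 5, 33, 2, None, 30, None, None, None, 15]


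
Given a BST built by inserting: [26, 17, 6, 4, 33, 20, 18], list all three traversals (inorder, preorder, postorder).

Tree insertion order: [26, 17, 6, 4, 33, 20, 18]
Tree (level-order array): [26, 17, 33, 6, 20, None, None, 4, None, 18]
Inorder (L, root, R): [4, 6, 17, 18, 20, 26, 33]
Preorder (root, L, R): [26, 17, 6, 4, 20, 18, 33]
Postorder (L, R, root): [4, 6, 18, 20, 17, 33, 26]


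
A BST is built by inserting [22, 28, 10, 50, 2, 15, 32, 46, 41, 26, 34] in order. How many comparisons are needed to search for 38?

Search path for 38: 22 -> 28 -> 50 -> 32 -> 46 -> 41 -> 34
Found: False
Comparisons: 7


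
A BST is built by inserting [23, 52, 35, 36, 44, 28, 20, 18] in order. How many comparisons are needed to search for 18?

Search path for 18: 23 -> 20 -> 18
Found: True
Comparisons: 3


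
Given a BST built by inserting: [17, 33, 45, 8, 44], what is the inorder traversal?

Tree insertion order: [17, 33, 45, 8, 44]
Tree (level-order array): [17, 8, 33, None, None, None, 45, 44]
Inorder traversal: [8, 17, 33, 44, 45]


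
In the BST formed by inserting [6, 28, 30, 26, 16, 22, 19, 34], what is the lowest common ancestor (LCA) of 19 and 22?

Tree insertion order: [6, 28, 30, 26, 16, 22, 19, 34]
Tree (level-order array): [6, None, 28, 26, 30, 16, None, None, 34, None, 22, None, None, 19]
In a BST, the LCA of p=19, q=22 is the first node v on the
root-to-leaf path with p <= v <= q (go left if both < v, right if both > v).
Walk from root:
  at 6: both 19 and 22 > 6, go right
  at 28: both 19 and 22 < 28, go left
  at 26: both 19 and 22 < 26, go left
  at 16: both 19 and 22 > 16, go right
  at 22: 19 <= 22 <= 22, this is the LCA
LCA = 22


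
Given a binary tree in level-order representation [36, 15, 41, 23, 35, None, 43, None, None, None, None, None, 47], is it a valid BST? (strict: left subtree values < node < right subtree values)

Level-order array: [36, 15, 41, 23, 35, None, 43, None, None, None, None, None, 47]
Validate using subtree bounds (lo, hi): at each node, require lo < value < hi,
then recurse left with hi=value and right with lo=value.
Preorder trace (stopping at first violation):
  at node 36 with bounds (-inf, +inf): OK
  at node 15 with bounds (-inf, 36): OK
  at node 23 with bounds (-inf, 15): VIOLATION
Node 23 violates its bound: not (-inf < 23 < 15).
Result: Not a valid BST


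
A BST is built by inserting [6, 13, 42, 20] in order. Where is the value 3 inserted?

Starting tree (level order): [6, None, 13, None, 42, 20]
Insertion path: 6
Result: insert 3 as left child of 6
Final tree (level order): [6, 3, 13, None, None, None, 42, 20]


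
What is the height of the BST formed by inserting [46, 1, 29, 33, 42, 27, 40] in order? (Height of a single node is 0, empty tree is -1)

Insertion order: [46, 1, 29, 33, 42, 27, 40]
Tree (level-order array): [46, 1, None, None, 29, 27, 33, None, None, None, 42, 40]
Compute height bottom-up (empty subtree = -1):
  height(27) = 1 + max(-1, -1) = 0
  height(40) = 1 + max(-1, -1) = 0
  height(42) = 1 + max(0, -1) = 1
  height(33) = 1 + max(-1, 1) = 2
  height(29) = 1 + max(0, 2) = 3
  height(1) = 1 + max(-1, 3) = 4
  height(46) = 1 + max(4, -1) = 5
Height = 5


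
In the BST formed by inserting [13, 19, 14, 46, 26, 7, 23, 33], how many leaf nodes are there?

Tree built from: [13, 19, 14, 46, 26, 7, 23, 33]
Tree (level-order array): [13, 7, 19, None, None, 14, 46, None, None, 26, None, 23, 33]
Rule: A leaf has 0 children.
Per-node child counts:
  node 13: 2 child(ren)
  node 7: 0 child(ren)
  node 19: 2 child(ren)
  node 14: 0 child(ren)
  node 46: 1 child(ren)
  node 26: 2 child(ren)
  node 23: 0 child(ren)
  node 33: 0 child(ren)
Matching nodes: [7, 14, 23, 33]
Count of leaf nodes: 4


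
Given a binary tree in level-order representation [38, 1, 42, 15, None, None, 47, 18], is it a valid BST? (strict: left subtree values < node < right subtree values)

Level-order array: [38, 1, 42, 15, None, None, 47, 18]
Validate using subtree bounds (lo, hi): at each node, require lo < value < hi,
then recurse left with hi=value and right with lo=value.
Preorder trace (stopping at first violation):
  at node 38 with bounds (-inf, +inf): OK
  at node 1 with bounds (-inf, 38): OK
  at node 15 with bounds (-inf, 1): VIOLATION
Node 15 violates its bound: not (-inf < 15 < 1).
Result: Not a valid BST


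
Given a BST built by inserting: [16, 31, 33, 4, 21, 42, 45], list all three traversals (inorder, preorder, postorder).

Tree insertion order: [16, 31, 33, 4, 21, 42, 45]
Tree (level-order array): [16, 4, 31, None, None, 21, 33, None, None, None, 42, None, 45]
Inorder (L, root, R): [4, 16, 21, 31, 33, 42, 45]
Preorder (root, L, R): [16, 4, 31, 21, 33, 42, 45]
Postorder (L, R, root): [4, 21, 45, 42, 33, 31, 16]


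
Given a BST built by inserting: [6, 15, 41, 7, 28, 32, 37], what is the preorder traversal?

Tree insertion order: [6, 15, 41, 7, 28, 32, 37]
Tree (level-order array): [6, None, 15, 7, 41, None, None, 28, None, None, 32, None, 37]
Preorder traversal: [6, 15, 7, 41, 28, 32, 37]


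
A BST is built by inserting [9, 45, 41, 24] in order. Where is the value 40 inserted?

Starting tree (level order): [9, None, 45, 41, None, 24]
Insertion path: 9 -> 45 -> 41 -> 24
Result: insert 40 as right child of 24
Final tree (level order): [9, None, 45, 41, None, 24, None, None, 40]


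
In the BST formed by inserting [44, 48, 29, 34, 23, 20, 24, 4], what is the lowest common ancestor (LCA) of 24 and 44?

Tree insertion order: [44, 48, 29, 34, 23, 20, 24, 4]
Tree (level-order array): [44, 29, 48, 23, 34, None, None, 20, 24, None, None, 4]
In a BST, the LCA of p=24, q=44 is the first node v on the
root-to-leaf path with p <= v <= q (go left if both < v, right if both > v).
Walk from root:
  at 44: 24 <= 44 <= 44, this is the LCA
LCA = 44


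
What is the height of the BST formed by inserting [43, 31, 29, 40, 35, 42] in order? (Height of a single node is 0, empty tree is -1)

Insertion order: [43, 31, 29, 40, 35, 42]
Tree (level-order array): [43, 31, None, 29, 40, None, None, 35, 42]
Compute height bottom-up (empty subtree = -1):
  height(29) = 1 + max(-1, -1) = 0
  height(35) = 1 + max(-1, -1) = 0
  height(42) = 1 + max(-1, -1) = 0
  height(40) = 1 + max(0, 0) = 1
  height(31) = 1 + max(0, 1) = 2
  height(43) = 1 + max(2, -1) = 3
Height = 3


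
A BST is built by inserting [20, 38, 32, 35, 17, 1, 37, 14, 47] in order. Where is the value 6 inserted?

Starting tree (level order): [20, 17, 38, 1, None, 32, 47, None, 14, None, 35, None, None, None, None, None, 37]
Insertion path: 20 -> 17 -> 1 -> 14
Result: insert 6 as left child of 14
Final tree (level order): [20, 17, 38, 1, None, 32, 47, None, 14, None, 35, None, None, 6, None, None, 37]


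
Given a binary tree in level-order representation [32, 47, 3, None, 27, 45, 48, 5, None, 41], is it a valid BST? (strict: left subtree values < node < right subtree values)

Level-order array: [32, 47, 3, None, 27, 45, 48, 5, None, 41]
Validate using subtree bounds (lo, hi): at each node, require lo < value < hi,
then recurse left with hi=value and right with lo=value.
Preorder trace (stopping at first violation):
  at node 32 with bounds (-inf, +inf): OK
  at node 47 with bounds (-inf, 32): VIOLATION
Node 47 violates its bound: not (-inf < 47 < 32).
Result: Not a valid BST


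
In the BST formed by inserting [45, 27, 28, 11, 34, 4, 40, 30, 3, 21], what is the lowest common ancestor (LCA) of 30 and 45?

Tree insertion order: [45, 27, 28, 11, 34, 4, 40, 30, 3, 21]
Tree (level-order array): [45, 27, None, 11, 28, 4, 21, None, 34, 3, None, None, None, 30, 40]
In a BST, the LCA of p=30, q=45 is the first node v on the
root-to-leaf path with p <= v <= q (go left if both < v, right if both > v).
Walk from root:
  at 45: 30 <= 45 <= 45, this is the LCA
LCA = 45


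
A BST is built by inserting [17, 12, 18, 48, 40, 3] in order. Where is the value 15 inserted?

Starting tree (level order): [17, 12, 18, 3, None, None, 48, None, None, 40]
Insertion path: 17 -> 12
Result: insert 15 as right child of 12
Final tree (level order): [17, 12, 18, 3, 15, None, 48, None, None, None, None, 40]


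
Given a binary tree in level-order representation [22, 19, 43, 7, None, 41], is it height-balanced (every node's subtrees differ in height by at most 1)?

Tree (level-order array): [22, 19, 43, 7, None, 41]
Definition: a tree is height-balanced if, at every node, |h(left) - h(right)| <= 1 (empty subtree has height -1).
Bottom-up per-node check:
  node 7: h_left=-1, h_right=-1, diff=0 [OK], height=0
  node 19: h_left=0, h_right=-1, diff=1 [OK], height=1
  node 41: h_left=-1, h_right=-1, diff=0 [OK], height=0
  node 43: h_left=0, h_right=-1, diff=1 [OK], height=1
  node 22: h_left=1, h_right=1, diff=0 [OK], height=2
All nodes satisfy the balance condition.
Result: Balanced


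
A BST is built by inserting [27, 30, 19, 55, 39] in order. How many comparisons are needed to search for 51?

Search path for 51: 27 -> 30 -> 55 -> 39
Found: False
Comparisons: 4


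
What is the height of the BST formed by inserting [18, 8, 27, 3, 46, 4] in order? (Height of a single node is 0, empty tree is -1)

Insertion order: [18, 8, 27, 3, 46, 4]
Tree (level-order array): [18, 8, 27, 3, None, None, 46, None, 4]
Compute height bottom-up (empty subtree = -1):
  height(4) = 1 + max(-1, -1) = 0
  height(3) = 1 + max(-1, 0) = 1
  height(8) = 1 + max(1, -1) = 2
  height(46) = 1 + max(-1, -1) = 0
  height(27) = 1 + max(-1, 0) = 1
  height(18) = 1 + max(2, 1) = 3
Height = 3


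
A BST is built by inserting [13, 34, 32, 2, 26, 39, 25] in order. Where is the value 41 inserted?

Starting tree (level order): [13, 2, 34, None, None, 32, 39, 26, None, None, None, 25]
Insertion path: 13 -> 34 -> 39
Result: insert 41 as right child of 39
Final tree (level order): [13, 2, 34, None, None, 32, 39, 26, None, None, 41, 25]


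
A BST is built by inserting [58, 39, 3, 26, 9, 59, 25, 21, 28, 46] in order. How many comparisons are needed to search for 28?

Search path for 28: 58 -> 39 -> 3 -> 26 -> 28
Found: True
Comparisons: 5


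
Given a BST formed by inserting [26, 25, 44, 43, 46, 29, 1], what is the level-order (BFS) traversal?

Tree insertion order: [26, 25, 44, 43, 46, 29, 1]
Tree (level-order array): [26, 25, 44, 1, None, 43, 46, None, None, 29]
BFS from the root, enqueuing left then right child of each popped node:
  queue [26] -> pop 26, enqueue [25, 44], visited so far: [26]
  queue [25, 44] -> pop 25, enqueue [1], visited so far: [26, 25]
  queue [44, 1] -> pop 44, enqueue [43, 46], visited so far: [26, 25, 44]
  queue [1, 43, 46] -> pop 1, enqueue [none], visited so far: [26, 25, 44, 1]
  queue [43, 46] -> pop 43, enqueue [29], visited so far: [26, 25, 44, 1, 43]
  queue [46, 29] -> pop 46, enqueue [none], visited so far: [26, 25, 44, 1, 43, 46]
  queue [29] -> pop 29, enqueue [none], visited so far: [26, 25, 44, 1, 43, 46, 29]
Result: [26, 25, 44, 1, 43, 46, 29]


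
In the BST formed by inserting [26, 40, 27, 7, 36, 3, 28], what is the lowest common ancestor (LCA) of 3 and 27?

Tree insertion order: [26, 40, 27, 7, 36, 3, 28]
Tree (level-order array): [26, 7, 40, 3, None, 27, None, None, None, None, 36, 28]
In a BST, the LCA of p=3, q=27 is the first node v on the
root-to-leaf path with p <= v <= q (go left if both < v, right if both > v).
Walk from root:
  at 26: 3 <= 26 <= 27, this is the LCA
LCA = 26


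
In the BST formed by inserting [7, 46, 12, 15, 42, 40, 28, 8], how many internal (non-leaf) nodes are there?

Tree built from: [7, 46, 12, 15, 42, 40, 28, 8]
Tree (level-order array): [7, None, 46, 12, None, 8, 15, None, None, None, 42, 40, None, 28]
Rule: An internal node has at least one child.
Per-node child counts:
  node 7: 1 child(ren)
  node 46: 1 child(ren)
  node 12: 2 child(ren)
  node 8: 0 child(ren)
  node 15: 1 child(ren)
  node 42: 1 child(ren)
  node 40: 1 child(ren)
  node 28: 0 child(ren)
Matching nodes: [7, 46, 12, 15, 42, 40]
Count of internal (non-leaf) nodes: 6


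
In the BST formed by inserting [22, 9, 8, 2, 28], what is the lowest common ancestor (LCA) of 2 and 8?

Tree insertion order: [22, 9, 8, 2, 28]
Tree (level-order array): [22, 9, 28, 8, None, None, None, 2]
In a BST, the LCA of p=2, q=8 is the first node v on the
root-to-leaf path with p <= v <= q (go left if both < v, right if both > v).
Walk from root:
  at 22: both 2 and 8 < 22, go left
  at 9: both 2 and 8 < 9, go left
  at 8: 2 <= 8 <= 8, this is the LCA
LCA = 8


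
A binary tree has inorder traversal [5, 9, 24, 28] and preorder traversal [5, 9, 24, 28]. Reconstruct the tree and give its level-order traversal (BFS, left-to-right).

Inorder:  [5, 9, 24, 28]
Preorder: [5, 9, 24, 28]
Algorithm: preorder visits root first, so consume preorder in order;
for each root, split the current inorder slice at that value into
left-subtree inorder and right-subtree inorder, then recurse.
Recursive splits:
  root=5; inorder splits into left=[], right=[9, 24, 28]
  root=9; inorder splits into left=[], right=[24, 28]
  root=24; inorder splits into left=[], right=[28]
  root=28; inorder splits into left=[], right=[]
Reconstructed level-order: [5, 9, 24, 28]


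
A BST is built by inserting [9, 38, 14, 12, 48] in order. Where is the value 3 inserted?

Starting tree (level order): [9, None, 38, 14, 48, 12]
Insertion path: 9
Result: insert 3 as left child of 9
Final tree (level order): [9, 3, 38, None, None, 14, 48, 12]


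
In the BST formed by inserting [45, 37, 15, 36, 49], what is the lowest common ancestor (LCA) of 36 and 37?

Tree insertion order: [45, 37, 15, 36, 49]
Tree (level-order array): [45, 37, 49, 15, None, None, None, None, 36]
In a BST, the LCA of p=36, q=37 is the first node v on the
root-to-leaf path with p <= v <= q (go left if both < v, right if both > v).
Walk from root:
  at 45: both 36 and 37 < 45, go left
  at 37: 36 <= 37 <= 37, this is the LCA
LCA = 37


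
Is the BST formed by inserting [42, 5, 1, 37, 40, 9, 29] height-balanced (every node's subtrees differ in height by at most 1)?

Tree (level-order array): [42, 5, None, 1, 37, None, None, 9, 40, None, 29]
Definition: a tree is height-balanced if, at every node, |h(left) - h(right)| <= 1 (empty subtree has height -1).
Bottom-up per-node check:
  node 1: h_left=-1, h_right=-1, diff=0 [OK], height=0
  node 29: h_left=-1, h_right=-1, diff=0 [OK], height=0
  node 9: h_left=-1, h_right=0, diff=1 [OK], height=1
  node 40: h_left=-1, h_right=-1, diff=0 [OK], height=0
  node 37: h_left=1, h_right=0, diff=1 [OK], height=2
  node 5: h_left=0, h_right=2, diff=2 [FAIL (|0-2|=2 > 1)], height=3
  node 42: h_left=3, h_right=-1, diff=4 [FAIL (|3--1|=4 > 1)], height=4
Node 5 violates the condition: |0 - 2| = 2 > 1.
Result: Not balanced


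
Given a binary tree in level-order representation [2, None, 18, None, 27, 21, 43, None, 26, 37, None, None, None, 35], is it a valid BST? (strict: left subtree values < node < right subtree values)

Level-order array: [2, None, 18, None, 27, 21, 43, None, 26, 37, None, None, None, 35]
Validate using subtree bounds (lo, hi): at each node, require lo < value < hi,
then recurse left with hi=value and right with lo=value.
Preorder trace (stopping at first violation):
  at node 2 with bounds (-inf, +inf): OK
  at node 18 with bounds (2, +inf): OK
  at node 27 with bounds (18, +inf): OK
  at node 21 with bounds (18, 27): OK
  at node 26 with bounds (21, 27): OK
  at node 43 with bounds (27, +inf): OK
  at node 37 with bounds (27, 43): OK
  at node 35 with bounds (27, 37): OK
No violation found at any node.
Result: Valid BST


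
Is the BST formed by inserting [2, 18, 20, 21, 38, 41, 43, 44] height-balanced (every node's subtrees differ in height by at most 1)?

Tree (level-order array): [2, None, 18, None, 20, None, 21, None, 38, None, 41, None, 43, None, 44]
Definition: a tree is height-balanced if, at every node, |h(left) - h(right)| <= 1 (empty subtree has height -1).
Bottom-up per-node check:
  node 44: h_left=-1, h_right=-1, diff=0 [OK], height=0
  node 43: h_left=-1, h_right=0, diff=1 [OK], height=1
  node 41: h_left=-1, h_right=1, diff=2 [FAIL (|-1-1|=2 > 1)], height=2
  node 38: h_left=-1, h_right=2, diff=3 [FAIL (|-1-2|=3 > 1)], height=3
  node 21: h_left=-1, h_right=3, diff=4 [FAIL (|-1-3|=4 > 1)], height=4
  node 20: h_left=-1, h_right=4, diff=5 [FAIL (|-1-4|=5 > 1)], height=5
  node 18: h_left=-1, h_right=5, diff=6 [FAIL (|-1-5|=6 > 1)], height=6
  node 2: h_left=-1, h_right=6, diff=7 [FAIL (|-1-6|=7 > 1)], height=7
Node 41 violates the condition: |-1 - 1| = 2 > 1.
Result: Not balanced


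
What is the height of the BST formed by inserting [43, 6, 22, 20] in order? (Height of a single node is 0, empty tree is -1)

Insertion order: [43, 6, 22, 20]
Tree (level-order array): [43, 6, None, None, 22, 20]
Compute height bottom-up (empty subtree = -1):
  height(20) = 1 + max(-1, -1) = 0
  height(22) = 1 + max(0, -1) = 1
  height(6) = 1 + max(-1, 1) = 2
  height(43) = 1 + max(2, -1) = 3
Height = 3


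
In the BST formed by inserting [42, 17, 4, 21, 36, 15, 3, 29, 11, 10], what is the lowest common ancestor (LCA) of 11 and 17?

Tree insertion order: [42, 17, 4, 21, 36, 15, 3, 29, 11, 10]
Tree (level-order array): [42, 17, None, 4, 21, 3, 15, None, 36, None, None, 11, None, 29, None, 10]
In a BST, the LCA of p=11, q=17 is the first node v on the
root-to-leaf path with p <= v <= q (go left if both < v, right if both > v).
Walk from root:
  at 42: both 11 and 17 < 42, go left
  at 17: 11 <= 17 <= 17, this is the LCA
LCA = 17


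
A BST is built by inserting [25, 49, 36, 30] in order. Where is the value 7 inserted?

Starting tree (level order): [25, None, 49, 36, None, 30]
Insertion path: 25
Result: insert 7 as left child of 25
Final tree (level order): [25, 7, 49, None, None, 36, None, 30]


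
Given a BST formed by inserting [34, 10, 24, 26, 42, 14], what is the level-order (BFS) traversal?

Tree insertion order: [34, 10, 24, 26, 42, 14]
Tree (level-order array): [34, 10, 42, None, 24, None, None, 14, 26]
BFS from the root, enqueuing left then right child of each popped node:
  queue [34] -> pop 34, enqueue [10, 42], visited so far: [34]
  queue [10, 42] -> pop 10, enqueue [24], visited so far: [34, 10]
  queue [42, 24] -> pop 42, enqueue [none], visited so far: [34, 10, 42]
  queue [24] -> pop 24, enqueue [14, 26], visited so far: [34, 10, 42, 24]
  queue [14, 26] -> pop 14, enqueue [none], visited so far: [34, 10, 42, 24, 14]
  queue [26] -> pop 26, enqueue [none], visited so far: [34, 10, 42, 24, 14, 26]
Result: [34, 10, 42, 24, 14, 26]


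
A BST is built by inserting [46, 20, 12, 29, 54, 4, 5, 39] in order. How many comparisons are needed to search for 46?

Search path for 46: 46
Found: True
Comparisons: 1


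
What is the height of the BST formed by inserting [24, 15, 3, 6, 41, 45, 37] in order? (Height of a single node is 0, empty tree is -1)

Insertion order: [24, 15, 3, 6, 41, 45, 37]
Tree (level-order array): [24, 15, 41, 3, None, 37, 45, None, 6]
Compute height bottom-up (empty subtree = -1):
  height(6) = 1 + max(-1, -1) = 0
  height(3) = 1 + max(-1, 0) = 1
  height(15) = 1 + max(1, -1) = 2
  height(37) = 1 + max(-1, -1) = 0
  height(45) = 1 + max(-1, -1) = 0
  height(41) = 1 + max(0, 0) = 1
  height(24) = 1 + max(2, 1) = 3
Height = 3


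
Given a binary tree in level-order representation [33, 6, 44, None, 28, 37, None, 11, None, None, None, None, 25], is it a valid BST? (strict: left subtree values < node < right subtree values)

Level-order array: [33, 6, 44, None, 28, 37, None, 11, None, None, None, None, 25]
Validate using subtree bounds (lo, hi): at each node, require lo < value < hi,
then recurse left with hi=value and right with lo=value.
Preorder trace (stopping at first violation):
  at node 33 with bounds (-inf, +inf): OK
  at node 6 with bounds (-inf, 33): OK
  at node 28 with bounds (6, 33): OK
  at node 11 with bounds (6, 28): OK
  at node 25 with bounds (11, 28): OK
  at node 44 with bounds (33, +inf): OK
  at node 37 with bounds (33, 44): OK
No violation found at any node.
Result: Valid BST


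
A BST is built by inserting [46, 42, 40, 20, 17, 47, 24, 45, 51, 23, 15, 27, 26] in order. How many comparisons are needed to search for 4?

Search path for 4: 46 -> 42 -> 40 -> 20 -> 17 -> 15
Found: False
Comparisons: 6


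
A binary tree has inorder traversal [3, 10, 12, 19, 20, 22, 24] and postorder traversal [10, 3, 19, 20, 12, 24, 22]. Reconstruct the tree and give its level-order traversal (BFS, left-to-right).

Inorder:   [3, 10, 12, 19, 20, 22, 24]
Postorder: [10, 3, 19, 20, 12, 24, 22]
Algorithm: postorder visits root last, so walk postorder right-to-left;
each value is the root of the current inorder slice — split it at that
value, recurse on the right subtree first, then the left.
Recursive splits:
  root=22; inorder splits into left=[3, 10, 12, 19, 20], right=[24]
  root=24; inorder splits into left=[], right=[]
  root=12; inorder splits into left=[3, 10], right=[19, 20]
  root=20; inorder splits into left=[19], right=[]
  root=19; inorder splits into left=[], right=[]
  root=3; inorder splits into left=[], right=[10]
  root=10; inorder splits into left=[], right=[]
Reconstructed level-order: [22, 12, 24, 3, 20, 10, 19]


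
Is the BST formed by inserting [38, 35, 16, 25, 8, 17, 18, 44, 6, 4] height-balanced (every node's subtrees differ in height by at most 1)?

Tree (level-order array): [38, 35, 44, 16, None, None, None, 8, 25, 6, None, 17, None, 4, None, None, 18]
Definition: a tree is height-balanced if, at every node, |h(left) - h(right)| <= 1 (empty subtree has height -1).
Bottom-up per-node check:
  node 4: h_left=-1, h_right=-1, diff=0 [OK], height=0
  node 6: h_left=0, h_right=-1, diff=1 [OK], height=1
  node 8: h_left=1, h_right=-1, diff=2 [FAIL (|1--1|=2 > 1)], height=2
  node 18: h_left=-1, h_right=-1, diff=0 [OK], height=0
  node 17: h_left=-1, h_right=0, diff=1 [OK], height=1
  node 25: h_left=1, h_right=-1, diff=2 [FAIL (|1--1|=2 > 1)], height=2
  node 16: h_left=2, h_right=2, diff=0 [OK], height=3
  node 35: h_left=3, h_right=-1, diff=4 [FAIL (|3--1|=4 > 1)], height=4
  node 44: h_left=-1, h_right=-1, diff=0 [OK], height=0
  node 38: h_left=4, h_right=0, diff=4 [FAIL (|4-0|=4 > 1)], height=5
Node 8 violates the condition: |1 - -1| = 2 > 1.
Result: Not balanced


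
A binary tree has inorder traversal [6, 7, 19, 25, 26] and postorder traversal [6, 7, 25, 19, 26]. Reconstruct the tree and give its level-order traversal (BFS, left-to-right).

Inorder:   [6, 7, 19, 25, 26]
Postorder: [6, 7, 25, 19, 26]
Algorithm: postorder visits root last, so walk postorder right-to-left;
each value is the root of the current inorder slice — split it at that
value, recurse on the right subtree first, then the left.
Recursive splits:
  root=26; inorder splits into left=[6, 7, 19, 25], right=[]
  root=19; inorder splits into left=[6, 7], right=[25]
  root=25; inorder splits into left=[], right=[]
  root=7; inorder splits into left=[6], right=[]
  root=6; inorder splits into left=[], right=[]
Reconstructed level-order: [26, 19, 7, 25, 6]


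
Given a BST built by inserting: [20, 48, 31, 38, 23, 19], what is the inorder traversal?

Tree insertion order: [20, 48, 31, 38, 23, 19]
Tree (level-order array): [20, 19, 48, None, None, 31, None, 23, 38]
Inorder traversal: [19, 20, 23, 31, 38, 48]


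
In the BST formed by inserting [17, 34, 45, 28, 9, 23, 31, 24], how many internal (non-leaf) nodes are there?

Tree built from: [17, 34, 45, 28, 9, 23, 31, 24]
Tree (level-order array): [17, 9, 34, None, None, 28, 45, 23, 31, None, None, None, 24]
Rule: An internal node has at least one child.
Per-node child counts:
  node 17: 2 child(ren)
  node 9: 0 child(ren)
  node 34: 2 child(ren)
  node 28: 2 child(ren)
  node 23: 1 child(ren)
  node 24: 0 child(ren)
  node 31: 0 child(ren)
  node 45: 0 child(ren)
Matching nodes: [17, 34, 28, 23]
Count of internal (non-leaf) nodes: 4


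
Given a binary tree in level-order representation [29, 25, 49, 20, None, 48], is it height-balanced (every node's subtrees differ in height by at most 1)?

Tree (level-order array): [29, 25, 49, 20, None, 48]
Definition: a tree is height-balanced if, at every node, |h(left) - h(right)| <= 1 (empty subtree has height -1).
Bottom-up per-node check:
  node 20: h_left=-1, h_right=-1, diff=0 [OK], height=0
  node 25: h_left=0, h_right=-1, diff=1 [OK], height=1
  node 48: h_left=-1, h_right=-1, diff=0 [OK], height=0
  node 49: h_left=0, h_right=-1, diff=1 [OK], height=1
  node 29: h_left=1, h_right=1, diff=0 [OK], height=2
All nodes satisfy the balance condition.
Result: Balanced


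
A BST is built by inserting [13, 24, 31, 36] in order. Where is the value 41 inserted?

Starting tree (level order): [13, None, 24, None, 31, None, 36]
Insertion path: 13 -> 24 -> 31 -> 36
Result: insert 41 as right child of 36
Final tree (level order): [13, None, 24, None, 31, None, 36, None, 41]


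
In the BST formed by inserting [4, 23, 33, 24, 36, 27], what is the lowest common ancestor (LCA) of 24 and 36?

Tree insertion order: [4, 23, 33, 24, 36, 27]
Tree (level-order array): [4, None, 23, None, 33, 24, 36, None, 27]
In a BST, the LCA of p=24, q=36 is the first node v on the
root-to-leaf path with p <= v <= q (go left if both < v, right if both > v).
Walk from root:
  at 4: both 24 and 36 > 4, go right
  at 23: both 24 and 36 > 23, go right
  at 33: 24 <= 33 <= 36, this is the LCA
LCA = 33


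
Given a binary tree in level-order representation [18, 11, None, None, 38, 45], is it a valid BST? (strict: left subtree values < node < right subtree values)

Level-order array: [18, 11, None, None, 38, 45]
Validate using subtree bounds (lo, hi): at each node, require lo < value < hi,
then recurse left with hi=value and right with lo=value.
Preorder trace (stopping at first violation):
  at node 18 with bounds (-inf, +inf): OK
  at node 11 with bounds (-inf, 18): OK
  at node 38 with bounds (11, 18): VIOLATION
Node 38 violates its bound: not (11 < 38 < 18).
Result: Not a valid BST


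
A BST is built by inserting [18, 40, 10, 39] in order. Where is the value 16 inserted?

Starting tree (level order): [18, 10, 40, None, None, 39]
Insertion path: 18 -> 10
Result: insert 16 as right child of 10
Final tree (level order): [18, 10, 40, None, 16, 39]


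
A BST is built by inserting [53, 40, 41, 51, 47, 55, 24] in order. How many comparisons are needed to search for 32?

Search path for 32: 53 -> 40 -> 24
Found: False
Comparisons: 3


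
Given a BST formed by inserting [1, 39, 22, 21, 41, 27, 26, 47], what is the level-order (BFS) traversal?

Tree insertion order: [1, 39, 22, 21, 41, 27, 26, 47]
Tree (level-order array): [1, None, 39, 22, 41, 21, 27, None, 47, None, None, 26]
BFS from the root, enqueuing left then right child of each popped node:
  queue [1] -> pop 1, enqueue [39], visited so far: [1]
  queue [39] -> pop 39, enqueue [22, 41], visited so far: [1, 39]
  queue [22, 41] -> pop 22, enqueue [21, 27], visited so far: [1, 39, 22]
  queue [41, 21, 27] -> pop 41, enqueue [47], visited so far: [1, 39, 22, 41]
  queue [21, 27, 47] -> pop 21, enqueue [none], visited so far: [1, 39, 22, 41, 21]
  queue [27, 47] -> pop 27, enqueue [26], visited so far: [1, 39, 22, 41, 21, 27]
  queue [47, 26] -> pop 47, enqueue [none], visited so far: [1, 39, 22, 41, 21, 27, 47]
  queue [26] -> pop 26, enqueue [none], visited so far: [1, 39, 22, 41, 21, 27, 47, 26]
Result: [1, 39, 22, 41, 21, 27, 47, 26]


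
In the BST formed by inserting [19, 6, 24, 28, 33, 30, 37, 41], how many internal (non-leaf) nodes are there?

Tree built from: [19, 6, 24, 28, 33, 30, 37, 41]
Tree (level-order array): [19, 6, 24, None, None, None, 28, None, 33, 30, 37, None, None, None, 41]
Rule: An internal node has at least one child.
Per-node child counts:
  node 19: 2 child(ren)
  node 6: 0 child(ren)
  node 24: 1 child(ren)
  node 28: 1 child(ren)
  node 33: 2 child(ren)
  node 30: 0 child(ren)
  node 37: 1 child(ren)
  node 41: 0 child(ren)
Matching nodes: [19, 24, 28, 33, 37]
Count of internal (non-leaf) nodes: 5


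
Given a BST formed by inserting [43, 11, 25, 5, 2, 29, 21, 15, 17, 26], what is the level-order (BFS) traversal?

Tree insertion order: [43, 11, 25, 5, 2, 29, 21, 15, 17, 26]
Tree (level-order array): [43, 11, None, 5, 25, 2, None, 21, 29, None, None, 15, None, 26, None, None, 17]
BFS from the root, enqueuing left then right child of each popped node:
  queue [43] -> pop 43, enqueue [11], visited so far: [43]
  queue [11] -> pop 11, enqueue [5, 25], visited so far: [43, 11]
  queue [5, 25] -> pop 5, enqueue [2], visited so far: [43, 11, 5]
  queue [25, 2] -> pop 25, enqueue [21, 29], visited so far: [43, 11, 5, 25]
  queue [2, 21, 29] -> pop 2, enqueue [none], visited so far: [43, 11, 5, 25, 2]
  queue [21, 29] -> pop 21, enqueue [15], visited so far: [43, 11, 5, 25, 2, 21]
  queue [29, 15] -> pop 29, enqueue [26], visited so far: [43, 11, 5, 25, 2, 21, 29]
  queue [15, 26] -> pop 15, enqueue [17], visited so far: [43, 11, 5, 25, 2, 21, 29, 15]
  queue [26, 17] -> pop 26, enqueue [none], visited so far: [43, 11, 5, 25, 2, 21, 29, 15, 26]
  queue [17] -> pop 17, enqueue [none], visited so far: [43, 11, 5, 25, 2, 21, 29, 15, 26, 17]
Result: [43, 11, 5, 25, 2, 21, 29, 15, 26, 17]


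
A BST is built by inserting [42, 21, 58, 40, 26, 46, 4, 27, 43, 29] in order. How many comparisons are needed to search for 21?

Search path for 21: 42 -> 21
Found: True
Comparisons: 2


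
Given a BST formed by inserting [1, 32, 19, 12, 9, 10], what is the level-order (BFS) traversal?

Tree insertion order: [1, 32, 19, 12, 9, 10]
Tree (level-order array): [1, None, 32, 19, None, 12, None, 9, None, None, 10]
BFS from the root, enqueuing left then right child of each popped node:
  queue [1] -> pop 1, enqueue [32], visited so far: [1]
  queue [32] -> pop 32, enqueue [19], visited so far: [1, 32]
  queue [19] -> pop 19, enqueue [12], visited so far: [1, 32, 19]
  queue [12] -> pop 12, enqueue [9], visited so far: [1, 32, 19, 12]
  queue [9] -> pop 9, enqueue [10], visited so far: [1, 32, 19, 12, 9]
  queue [10] -> pop 10, enqueue [none], visited so far: [1, 32, 19, 12, 9, 10]
Result: [1, 32, 19, 12, 9, 10]


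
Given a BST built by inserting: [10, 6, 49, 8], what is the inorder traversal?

Tree insertion order: [10, 6, 49, 8]
Tree (level-order array): [10, 6, 49, None, 8]
Inorder traversal: [6, 8, 10, 49]


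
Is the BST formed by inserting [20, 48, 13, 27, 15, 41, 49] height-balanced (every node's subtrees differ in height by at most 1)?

Tree (level-order array): [20, 13, 48, None, 15, 27, 49, None, None, None, 41]
Definition: a tree is height-balanced if, at every node, |h(left) - h(right)| <= 1 (empty subtree has height -1).
Bottom-up per-node check:
  node 15: h_left=-1, h_right=-1, diff=0 [OK], height=0
  node 13: h_left=-1, h_right=0, diff=1 [OK], height=1
  node 41: h_left=-1, h_right=-1, diff=0 [OK], height=0
  node 27: h_left=-1, h_right=0, diff=1 [OK], height=1
  node 49: h_left=-1, h_right=-1, diff=0 [OK], height=0
  node 48: h_left=1, h_right=0, diff=1 [OK], height=2
  node 20: h_left=1, h_right=2, diff=1 [OK], height=3
All nodes satisfy the balance condition.
Result: Balanced


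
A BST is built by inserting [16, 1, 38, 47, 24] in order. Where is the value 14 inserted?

Starting tree (level order): [16, 1, 38, None, None, 24, 47]
Insertion path: 16 -> 1
Result: insert 14 as right child of 1
Final tree (level order): [16, 1, 38, None, 14, 24, 47]
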